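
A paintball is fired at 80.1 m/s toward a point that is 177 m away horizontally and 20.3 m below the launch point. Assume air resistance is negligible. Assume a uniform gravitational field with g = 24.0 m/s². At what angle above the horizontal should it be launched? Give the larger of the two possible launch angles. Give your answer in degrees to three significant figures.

70.3°

Trajectory: y = x tanθ − g x² (1 + tan²θ)/(2v₀²). With x = 177, y = −20.3, v₀ = 80.1, g = 24.0:
58.60 tan²θ − 177 tanθ + (38.30) = 0.
tanθ = [177 ± √(177² − 4 × 58.60 × (38.30))] / (2 × 58.60) = (177 ± 149.5) / 117.2, giving tanθ = 0.2346 or 2.786.
θ = 13.20° or 70.26°; the larger is 70.26°.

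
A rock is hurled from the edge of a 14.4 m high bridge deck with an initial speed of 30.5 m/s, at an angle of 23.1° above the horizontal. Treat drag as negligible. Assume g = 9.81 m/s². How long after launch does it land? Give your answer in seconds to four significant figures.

Components: vₓ = 30.50 cos 23.1° = 28.05 m/s, v_y0 = 30.50 sin 23.1° = 11.97 m/s.
Vertical motion (up positive, ground at y = 0): 4.905 t² − (11.97) t − 14.4 = 0, so t = (11.97 + √(11.97² + 2·9.81·14.4)) / 9.81 = (11.97 + 20.63) / 9.81 = 3.323 s.

3.323 s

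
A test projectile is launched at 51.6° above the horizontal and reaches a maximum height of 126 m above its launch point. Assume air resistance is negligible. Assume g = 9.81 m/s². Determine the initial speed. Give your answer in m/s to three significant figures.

At the peak v_y = 0, so v_y0 = √(2gH) = √(2 × 9.81 × 126) = 49.72 m/s.
v_y0 = v₀ sin θ ⇒ v₀ = 49.72 / sin 51.6° = 63.44 m/s.

63.4 m/s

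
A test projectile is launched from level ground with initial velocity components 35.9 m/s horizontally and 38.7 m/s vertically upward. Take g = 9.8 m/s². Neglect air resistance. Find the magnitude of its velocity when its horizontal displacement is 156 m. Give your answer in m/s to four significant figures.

At x = 156 m, t = x/vₓ = 156/35.90 = 4.345 s.
Vertical velocity there: v_y = v_y0 − g t = 38.70 − 9.80 × 4.345 = −3.885 m/s.
Speed: √(vₓ² + v_y²) = √(35.90² + 3.885²) = 36.11 m/s.

36.11 m/s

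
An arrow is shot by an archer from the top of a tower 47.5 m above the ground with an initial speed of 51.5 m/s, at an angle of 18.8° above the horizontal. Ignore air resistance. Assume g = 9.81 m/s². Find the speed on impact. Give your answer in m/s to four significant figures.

59.87 m/s

Horizontal component vₓ = 51.50 cos 18.8° = 48.75 m/s; vertical v_y0 = 51.50 sin 18.8° = 16.60 m/s.
With up positive and y = 0 at the ground: y(t) = 47.5 + (16.60) t − 4.905 t². Setting y = 0 and taking the positive root: t = [16.60 + √(16.60² + 2·9.81·47.5)] / 9.81 = (16.60 + 34.75) / 9.81 = 5.234 s.
Vertical velocity at impact: v_y = v_y0 − g t = 16.60 − 9.81 × 5.234 = −34.75 m/s.
Speed: |v| = √(vₓ² + v_y²) = √(48.75² + 34.75²) = 59.87 m/s.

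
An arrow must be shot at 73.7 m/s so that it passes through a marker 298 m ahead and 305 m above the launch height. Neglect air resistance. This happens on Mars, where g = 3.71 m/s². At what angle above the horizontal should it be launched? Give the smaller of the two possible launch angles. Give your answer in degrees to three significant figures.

Trajectory: y = x tanθ − g x² (1 + tan²θ)/(2v₀²). With x = 298, y = 305, v₀ = 73.7, g = 3.71:
30.33 tan²θ − 298 tanθ + (335.3) = 0.
tanθ = [298 ± √(298² − 4 × 30.33 × (335.3))] / (2 × 30.33) = (298 ± 219.4) / 60.66, giving tanθ = 1.296 or 8.530.
θ = 52.35° or 83.31°; the smaller is 52.35°.

52.4°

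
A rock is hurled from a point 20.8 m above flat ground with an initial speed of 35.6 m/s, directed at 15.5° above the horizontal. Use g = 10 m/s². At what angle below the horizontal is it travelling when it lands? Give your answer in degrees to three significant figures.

33.3°

vₓ = 35.60 cos 15.5° = 34.31 m/s; v_y0 = 35.60 sin 15.5° = 9.514 m/s.
With up positive and y = 0 at the ground: y(t) = 20.8 + (9.514) t − 5.000 t². Setting y = 0 and taking the positive root: t = [9.514 + √(9.514² + 2·10.0·20.8)] / 10.0 = (9.514 + 22.51) / 10.0 = 3.202 s.
At impact: v_y = v_y0 − g t = −22.51 m/s; vₓ = 34.31 m/s.
Angle below horizontal: arctan(|v_y|/vₓ) = arctan(22.51/34.31) = 33.27°.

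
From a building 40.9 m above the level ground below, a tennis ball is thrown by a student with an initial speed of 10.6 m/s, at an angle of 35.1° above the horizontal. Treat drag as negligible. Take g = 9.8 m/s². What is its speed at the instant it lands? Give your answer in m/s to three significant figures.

30.2 m/s

vₓ = 10.60 cos 35.1° = 8.672 m/s; v_y0 = 10.60 sin 35.1° = 6.095 m/s.
With up positive and y = 0 at the ground: y(t) = 40.9 + (6.095) t − 4.900 t². Setting y = 0 and taking the positive root: t = [6.095 + √(6.095² + 2·9.80·40.9)] / 9.80 = (6.095 + 28.96) / 9.80 = 3.577 s.
Vertical velocity at impact: v_y = v_y0 − g t = 6.095 − 9.80 × 3.577 = −28.96 m/s.
Speed: |v| = √(vₓ² + v_y²) = √(8.672² + 28.96²) = 30.23 m/s.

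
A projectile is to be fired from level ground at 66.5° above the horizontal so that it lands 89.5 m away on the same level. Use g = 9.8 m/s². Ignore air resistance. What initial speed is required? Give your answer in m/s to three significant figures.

34.6 m/s

From R = (v₀² / g) sin 2θ: v₀ = √(gR / sin 2θ).
v₀ = √(9.80 × 89.5 / sin 133.0°) = √(877.1 / 0.7314) = √1199.3 = 34.63 m/s.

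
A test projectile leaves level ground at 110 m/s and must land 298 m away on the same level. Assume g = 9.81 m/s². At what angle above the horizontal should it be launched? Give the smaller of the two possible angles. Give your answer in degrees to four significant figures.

From R = (v₀²/g) sin 2θ: sin 2θ = 9.81 × 298 / 12100 = 0.2416.
2θ = 13.98° or 180° − 13.98° = 166.0°, so θ = 6.991° or 83.01°.
The smaller angle is 6.991°.

6.991°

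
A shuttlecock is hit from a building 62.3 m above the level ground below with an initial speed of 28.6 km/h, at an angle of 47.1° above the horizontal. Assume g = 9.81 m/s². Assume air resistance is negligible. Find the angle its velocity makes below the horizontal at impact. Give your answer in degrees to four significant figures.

81.32°

Convert: 28.6 km/h = 28.6/3.6 = 7.944 m/s.
Resolve: vₓ = 7.944 cos 47.1° = 5.408 m/s and v_y0 = 7.944 sin 47.1° = 5.820 m/s.
The projectile lands when y = 62.3 + (5.820) t − ½·9.81·t² = 0. Positive root: t = (5.820 + √(5.820² + 2·9.81·62.3)) / 9.81 = (5.820 + 35.44) / 9.81 = 4.206 s.
At impact: v_y = v_y0 − g t = −35.44 m/s; vₓ = 5.408 m/s.
Angle below horizontal: arctan(|v_y|/vₓ) = arctan(35.44/5.408) = 81.32°.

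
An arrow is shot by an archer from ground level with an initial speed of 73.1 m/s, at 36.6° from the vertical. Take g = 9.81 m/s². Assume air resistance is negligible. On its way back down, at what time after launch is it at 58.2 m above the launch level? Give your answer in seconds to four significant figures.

10.87 s

Horizontal component vₓ = 73.10 sin 36.6° = 43.58 m/s; vertical v_y0 = 73.10 cos 36.6° = 58.69 m/s.
Set y = v_y0 t − ½ g t² = 58.2: 4.905 t² − 58.69 t + 58.2 = 0.
t = [58.69 ± √(58.69² − 2·9.81·58.2)] / 9.81 = (58.69 ± 47.98) / 9.81, so t = 1.091 s or t = 10.87 s.
The descending-branch root is 10.87 s.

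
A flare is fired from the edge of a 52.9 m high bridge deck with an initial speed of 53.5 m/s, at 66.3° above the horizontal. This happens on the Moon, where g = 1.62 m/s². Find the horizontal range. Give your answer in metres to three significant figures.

1320 m

Components: vₓ = 53.50 cos 66.3° = 21.50 m/s, v_y0 = 53.50 sin 66.3° = 48.99 m/s.
The projectile lands when y = 52.9 + (48.99) t − ½·1.62·t² = 0. Positive root: t = (48.99 + √(48.99² + 2·1.62·52.9)) / 1.62 = (48.99 + 50.71) / 1.62 = 61.54 s.
Horizontal distance: R = vₓ t = 21.50 × 61.54 = 1323 m.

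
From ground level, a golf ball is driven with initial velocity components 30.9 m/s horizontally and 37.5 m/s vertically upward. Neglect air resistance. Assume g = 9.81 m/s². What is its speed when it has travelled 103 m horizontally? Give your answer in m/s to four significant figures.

At x = 103 m, t = x/vₓ = 103/30.90 = 3.333 s.
Vertical velocity there: v_y = v_y0 − g t = 37.50 − 9.81 × 3.333 = 4.800 m/s.
Speed: √(vₓ² + v_y²) = √(30.90² + 4.800²) = 31.27 m/s.

31.27 m/s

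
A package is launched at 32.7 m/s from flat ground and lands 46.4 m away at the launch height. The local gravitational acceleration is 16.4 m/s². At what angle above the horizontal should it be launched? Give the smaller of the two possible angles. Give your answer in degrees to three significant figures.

From R = (v₀²/g) sin 2θ: sin 2θ = 16.4 × 46.4 / 1069.3 = 0.7116.
2θ = 45.37° or 180° − 45.37° = 134.6°, so θ = 22.68° or 67.32°.
The smaller angle is 22.68°.

22.7°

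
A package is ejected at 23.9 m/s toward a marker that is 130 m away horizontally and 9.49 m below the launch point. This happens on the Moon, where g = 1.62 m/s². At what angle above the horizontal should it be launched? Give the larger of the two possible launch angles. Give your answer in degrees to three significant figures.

Trajectory: y = x tanθ − g x² (1 + tan²θ)/(2v₀²). With x = 130, y = −9.49, v₀ = 23.9, g = 1.62:
23.96 tan²θ − 130 tanθ + (14.47) = 0.
tanθ = [130 ± √(130² − 4 × 23.96 × (14.47))] / (2 × 23.96) = (130 ± 124.5) / 47.93, giving tanθ = 0.1137 or 5.311.
θ = 6.488° or 79.34°; the larger is 79.34°.

79.3°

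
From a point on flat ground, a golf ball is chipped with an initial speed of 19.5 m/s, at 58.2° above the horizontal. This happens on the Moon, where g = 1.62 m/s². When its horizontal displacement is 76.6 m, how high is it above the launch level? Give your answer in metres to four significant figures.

Components: vₓ = 19.50 cos 58.2° = 10.28 m/s, v_y0 = 19.50 sin 58.2° = 16.57 m/s.
At x = 76.6 m, t = x/vₓ = 76.6/10.28 = 7.455 s.
Height: y = v_y0 t − ½ g t² = 16.57 × 7.455 − 0.8100 × 7.455² = 123.5 − 45.01 = 78.53 m.

78.53 m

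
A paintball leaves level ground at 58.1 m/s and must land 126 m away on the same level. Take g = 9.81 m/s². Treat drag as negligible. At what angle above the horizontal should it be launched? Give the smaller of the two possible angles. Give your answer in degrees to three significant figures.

From R = (v₀²/g) sin 2θ: sin 2θ = 9.81 × 126 / 3375.6 = 0.3662.
2θ = 21.48° or 180° − 21.48° = 158.5°, so θ = 10.74° or 79.26°.
The smaller angle is 10.74°.

10.7°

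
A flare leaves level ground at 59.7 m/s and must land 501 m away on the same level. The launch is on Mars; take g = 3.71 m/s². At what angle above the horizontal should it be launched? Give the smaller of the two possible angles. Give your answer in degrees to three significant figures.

15.7°

Level-ground range R = v₀² sin(2θ)/g ⇒ sin(2θ) = gR/v₀² = 3.71 × 501 / 59.7² = 0.5215.
2θ = 31.43° or 180° − 31.43° = 148.6°, so θ = 15.72° or 74.28°.
The smaller angle is 15.72°.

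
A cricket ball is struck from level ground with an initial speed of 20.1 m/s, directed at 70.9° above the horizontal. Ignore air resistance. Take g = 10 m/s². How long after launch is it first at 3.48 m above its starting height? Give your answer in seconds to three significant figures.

0.193 s

Horizontal component vₓ = 20.10 cos 70.9° = 6.577 m/s; vertical v_y0 = 20.10 sin 70.9° = 18.99 m/s.
Height y(t) = 18.99 t − 5.000 t² = 3.48 gives 5.000 t² − 18.99 t + 3.48 = 0.
Quadratic formula: t = (18.99 ± √291.15) / 10.0 = (18.99 ± 17.06) / 10.0 → t = 0.1930 s or 3.606 s.
The first (ascending) time is 0.1930 s.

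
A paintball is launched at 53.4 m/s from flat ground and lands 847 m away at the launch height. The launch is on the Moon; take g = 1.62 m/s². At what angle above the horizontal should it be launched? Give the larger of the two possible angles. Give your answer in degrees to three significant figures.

Level-ground range R = v₀² sin(2θ)/g ⇒ sin(2θ) = gR/v₀² = 1.62 × 847 / 53.4² = 0.4812.
2θ = 28.76° or 180° − 28.76° = 151.2°, so θ = 14.38° or 75.62°.
The larger angle is 75.62°.

75.6°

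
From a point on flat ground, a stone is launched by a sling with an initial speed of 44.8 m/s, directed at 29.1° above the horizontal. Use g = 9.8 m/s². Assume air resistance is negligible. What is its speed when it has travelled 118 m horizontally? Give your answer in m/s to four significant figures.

39.91 m/s

Resolve: vₓ = 44.80 cos 29.1° = 39.14 m/s and v_y0 = 44.80 sin 29.1° = 21.79 m/s.
At x = 118 m, t = x/vₓ = 118/39.14 = 3.014 s.
Vertical velocity there: v_y = v_y0 − g t = 21.79 − 9.80 × 3.014 = −7.754 m/s.
Speed: √(vₓ² + v_y²) = √(39.14² + 7.754²) = 39.91 m/s.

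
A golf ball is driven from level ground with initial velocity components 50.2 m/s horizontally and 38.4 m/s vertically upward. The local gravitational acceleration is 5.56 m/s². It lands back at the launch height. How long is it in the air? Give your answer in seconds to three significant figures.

13.8 s

It returns to y = 0 when t = 2 v_y0 / g = 2(38.40)/5.56 = 13.81 s.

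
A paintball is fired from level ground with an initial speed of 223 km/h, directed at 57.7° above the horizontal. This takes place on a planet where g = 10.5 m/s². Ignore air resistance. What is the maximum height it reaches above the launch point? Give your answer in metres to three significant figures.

131 m

Convert: 223 km/h = 223/3.6 = 61.94 m/s.
Components: vₓ = 61.94 cos 57.7° = 33.10 m/s, v_y0 = 61.94 sin 57.7° = 52.36 m/s.
At the apex v_y = 0, so H = v_y0²/(2g) = 52.36²/21.00 = 130.5 m.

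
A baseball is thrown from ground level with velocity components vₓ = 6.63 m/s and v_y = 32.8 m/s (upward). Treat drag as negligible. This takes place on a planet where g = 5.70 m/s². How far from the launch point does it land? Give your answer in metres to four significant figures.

Time aloft: T = 2 v_y0 / g = 2 × 32.80 / 5.70 = 11.51 s.
Horizontal distance R = vₓ T = 6.630 × 11.51 = 76.30 m.

76.30 m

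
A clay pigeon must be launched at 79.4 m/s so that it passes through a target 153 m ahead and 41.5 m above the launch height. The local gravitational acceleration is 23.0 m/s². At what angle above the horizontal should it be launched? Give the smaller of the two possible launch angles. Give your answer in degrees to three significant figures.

34.2°

Trajectory: y = x tanθ − g x² (1 + tan²θ)/(2v₀²). With x = 153, y = 41.5, v₀ = 79.4, g = 23.0:
42.70 tan²θ − 153 tanθ + (84.20) = 0.
tanθ = [153 ± √(153² − 4 × 42.70 × (84.20))] / (2 × 42.70) = (153 ± 95.01) / 85.40, giving tanθ = 0.6790 or 2.904.
θ = 34.18° or 71.00°; the smaller is 34.18°.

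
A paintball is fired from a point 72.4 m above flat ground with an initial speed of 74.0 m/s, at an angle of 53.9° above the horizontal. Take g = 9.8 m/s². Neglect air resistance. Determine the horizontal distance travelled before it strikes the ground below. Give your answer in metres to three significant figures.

580 m

Components: vₓ = 74.00 cos 53.9° = 43.60 m/s, v_y0 = 74.00 sin 53.9° = 59.79 m/s.
With up positive and y = 0 at the ground: y(t) = 72.4 + (59.79) t − 4.900 t². Setting y = 0 and taking the positive root: t = [59.79 + √(59.79² + 2·9.80·72.4)] / 9.80 = (59.79 + 70.67) / 9.80 = 13.31 s.
Horizontal distance: R = vₓ t = 43.60 × 13.31 = 580.4 m.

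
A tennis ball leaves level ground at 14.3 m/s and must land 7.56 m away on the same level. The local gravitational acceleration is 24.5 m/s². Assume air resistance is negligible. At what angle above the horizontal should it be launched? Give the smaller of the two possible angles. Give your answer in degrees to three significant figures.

32.5°

Level-ground range R = v₀² sin(2θ)/g ⇒ sin(2θ) = gR/v₀² = 24.5 × 7.56 / 14.3² = 0.9058.
2θ = 64.93° or 180° − 64.93° = 115.1°, so θ = 32.46° or 57.54°.
The smaller angle is 32.46°.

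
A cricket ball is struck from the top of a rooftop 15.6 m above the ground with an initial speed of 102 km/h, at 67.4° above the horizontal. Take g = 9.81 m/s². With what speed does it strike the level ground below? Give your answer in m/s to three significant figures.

33.3 m/s

Convert: 102 km/h = 102/3.6 = 28.33 m/s.
vₓ = 28.33 cos 67.4° = 10.89 m/s; v_y0 = 28.33 sin 67.4° = 26.16 m/s.
The projectile lands when y = 15.6 + (26.16) t − ½·9.81·t² = 0. Positive root: t = (26.16 + √(26.16² + 2·9.81·15.6)) / 9.81 = (26.16 + 31.47) / 9.81 = 5.874 s.
Vertical velocity at impact: v_y = v_y0 − g t = 26.16 − 9.81 × 5.874 = −31.47 m/s.
Speed: |v| = √(vₓ² + v_y²) = √(10.89² + 31.47²) = 33.30 m/s.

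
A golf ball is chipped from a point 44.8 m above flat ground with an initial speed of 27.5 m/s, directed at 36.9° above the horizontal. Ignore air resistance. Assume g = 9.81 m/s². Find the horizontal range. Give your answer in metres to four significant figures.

Horizontal component vₓ = 27.50 cos 36.9° = 21.99 m/s; vertical v_y0 = 27.50 sin 36.9° = 16.51 m/s.
The projectile lands when y = 44.8 + (16.51) t − ½·9.81·t² = 0. Positive root: t = (16.51 + √(16.51² + 2·9.81·44.8)) / 9.81 = (16.51 + 33.94) / 9.81 = 5.142 s.
Horizontal distance: R = vₓ t = 21.99 × 5.142 = 113.1 m.

113.1 m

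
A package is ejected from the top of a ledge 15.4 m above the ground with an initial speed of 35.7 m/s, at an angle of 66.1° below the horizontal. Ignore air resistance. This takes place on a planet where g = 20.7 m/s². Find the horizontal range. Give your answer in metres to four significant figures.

6.028 m

Components: vₓ = 35.70 cos 66.1° = 14.46 m/s, v_y0 = −32.64 m/s (downward).
Vertical motion (up positive, ground at y = 0): 10.35 t² − (−32.64) t − 15.4 = 0, so t = (−32.64 + √(32.64² + 2·20.7·15.4)) / 20.7 = (−32.64 + 41.27) / 20.7 = 0.4168 s.
Horizontal distance: R = vₓ t = 14.46 × 0.4168 = 6.028 m.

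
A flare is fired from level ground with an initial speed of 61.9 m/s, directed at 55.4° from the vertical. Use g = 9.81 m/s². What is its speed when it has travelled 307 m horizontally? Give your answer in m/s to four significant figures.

56.30 m/s

Resolve: vₓ = 61.90 sin 55.4° = 50.95 m/s and v_y0 = 61.90 cos 55.4° = 35.15 m/s.
Time to reach x = 307 m: t = x/vₓ = 307/50.95 = 6.025 s.
Vertical velocity there: v_y = v_y0 − g t = 35.15 − 9.81 × 6.025 = −23.96 m/s.
Speed: √(vₓ² + v_y²) = √(50.95² + 23.96²) = 56.30 m/s.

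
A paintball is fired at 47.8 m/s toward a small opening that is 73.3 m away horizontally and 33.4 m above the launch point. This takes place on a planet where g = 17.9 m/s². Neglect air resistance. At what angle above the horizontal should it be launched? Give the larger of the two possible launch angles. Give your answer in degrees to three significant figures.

Trajectory: y = x tanθ − g x² (1 + tan²θ)/(2v₀²). With x = 73.3, y = 33.4, v₀ = 47.8, g = 17.9:
21.05 tan²θ − 73.3 tanθ + (54.45) = 0.
tanθ = [73.3 ± √(73.3² − 4 × 21.05 × (54.45))] / (2 × 21.05) = (73.3 ± 28.09) / 42.09, giving tanθ = 1.074 or 2.409.
θ = 47.04° or 67.45°; the larger is 67.45°.

67.5°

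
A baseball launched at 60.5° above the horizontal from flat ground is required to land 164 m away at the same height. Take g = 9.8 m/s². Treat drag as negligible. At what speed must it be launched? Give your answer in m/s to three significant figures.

On level ground R = v₀² sin 2θ / g ⇒ v₀ = √(gR / sin 2θ).
v₀ = √(9.80 × 164 / sin 121.0°) = √(1607 / 0.8572) = √1875.0 = 43.30 m/s.

43.3 m/s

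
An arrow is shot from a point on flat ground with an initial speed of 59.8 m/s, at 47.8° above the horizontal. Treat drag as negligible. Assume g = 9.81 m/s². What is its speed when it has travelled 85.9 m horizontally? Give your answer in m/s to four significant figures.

Components: vₓ = 59.80 cos 47.8° = 40.17 m/s, v_y0 = 59.80 sin 47.8° = 44.30 m/s.
At x = 85.9 m, t = x/vₓ = 85.9/40.17 = 2.138 s.
Vertical velocity there: v_y = v_y0 − g t = 44.30 − 9.81 × 2.138 = 23.32 m/s.
Speed: √(vₓ² + v_y²) = √(40.17² + 23.32²) = 46.45 m/s.

46.45 m/s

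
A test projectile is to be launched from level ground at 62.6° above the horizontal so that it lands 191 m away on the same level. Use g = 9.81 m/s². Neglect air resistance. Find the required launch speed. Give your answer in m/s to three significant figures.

Level-ground range: R = v₀² sin(2θ)/g, so v₀ = √(gR / sin 2θ).
v₀ = √(9.81 × 191 / sin 125.2°) = √(1874 / 0.8171) = √2293.0 = 47.89 m/s.

47.9 m/s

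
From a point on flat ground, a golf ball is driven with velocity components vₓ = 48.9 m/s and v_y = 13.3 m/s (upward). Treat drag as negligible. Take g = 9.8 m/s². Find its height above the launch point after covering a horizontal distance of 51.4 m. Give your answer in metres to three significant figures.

At x = 51.4 m, t = x/vₓ = 51.4/48.90 = 1.051 s.
Height: y = v_y0 t − ½ g t² = 13.30 × 1.051 − 4.900 × 1.051² = 13.98 − 5.414 = 8.566 m.

8.57 m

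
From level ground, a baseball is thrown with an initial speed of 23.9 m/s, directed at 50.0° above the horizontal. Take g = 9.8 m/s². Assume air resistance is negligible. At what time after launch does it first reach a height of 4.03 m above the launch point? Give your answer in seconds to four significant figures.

0.2349 s

vₓ = 23.90 cos 50.0° = 15.36 m/s; v_y0 = 23.90 sin 50.0° = 18.31 m/s.
Height y(t) = 18.31 t − 4.900 t² = 4.03 gives 4.900 t² − 18.31 t + 4.03 = 0.
Quadratic formula: t = (18.31 ± √256.21) / 9.80 = (18.31 ± 16.01) / 9.80 → t = 0.2349 s or 3.502 s.
The first (ascending) time is 0.2349 s.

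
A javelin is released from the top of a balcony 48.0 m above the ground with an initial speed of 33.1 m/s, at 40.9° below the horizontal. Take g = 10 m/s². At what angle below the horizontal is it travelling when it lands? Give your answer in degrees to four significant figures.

56.51°

Resolve: vₓ = 33.10 cos 40.9° = 25.02 m/s and v_y0 = −21.67 m/s (downward).
Vertical motion (up positive, ground at y = 0): 5.000 t² − (−21.67) t − 48.0 = 0, so t = (−21.67 + √(21.67² + 2·10.0·48.0)) / 10.0 = (−21.67 + 37.81) / 10.0 = 1.614 s.
At impact: v_y = v_y0 − g t = −37.81 m/s; vₓ = 25.02 m/s.
Angle below horizontal: arctan(|v_y|/vₓ) = arctan(37.81/25.02) = 56.51°.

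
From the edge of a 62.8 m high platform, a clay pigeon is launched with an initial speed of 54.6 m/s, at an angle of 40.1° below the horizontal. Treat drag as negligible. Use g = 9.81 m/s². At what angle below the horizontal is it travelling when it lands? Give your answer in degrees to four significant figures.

Components: vₓ = 54.60 cos 40.1° = 41.76 m/s, v_y0 = −35.17 m/s (downward).
With up positive and y = 0 at the ground: y(t) = 62.8 + (−35.17) t − 4.905 t². Setting y = 0 and taking the positive root: t = [−35.17 + √(35.17² + 2·9.81·62.8)] / 9.81 = (−35.17 + 49.69) / 9.81 = 1.480 s.
At impact: v_y = v_y0 − g t = −49.69 m/s; vₓ = 41.76 m/s.
Angle below horizontal: arctan(|v_y|/vₓ) = arctan(49.69/41.76) = 49.95°.

49.95°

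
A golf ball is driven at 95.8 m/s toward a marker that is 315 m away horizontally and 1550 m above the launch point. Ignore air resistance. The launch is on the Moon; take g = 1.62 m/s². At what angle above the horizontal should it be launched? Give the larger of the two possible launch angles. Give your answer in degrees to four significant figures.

Trajectory: y = x tanθ − g x² (1 + tan²θ)/(2v₀²). With x = 315, y = 1550, v₀ = 95.8, g = 1.62:
8.757 tan²θ − 315 tanθ + (1559) = 0.
tanθ = [315 ± √(315² − 4 × 8.757 × (1559))] / (2 × 8.757) = (315 ± 211.2) / 17.51, giving tanθ = 5.924 or 30.05.
θ = 80.42° or 88.09°; the larger is 88.09°.

88.09°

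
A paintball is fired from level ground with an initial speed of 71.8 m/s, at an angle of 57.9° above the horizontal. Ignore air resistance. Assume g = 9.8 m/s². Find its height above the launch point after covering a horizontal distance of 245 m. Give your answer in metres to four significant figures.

Components: vₓ = 71.80 cos 57.9° = 38.15 m/s, v_y0 = 71.80 sin 57.9° = 60.82 m/s.
At x = 245 m, t = x/vₓ = 245/38.15 = 6.421 s.
Height: y = v_y0 t − ½ g t² = 60.82 × 6.421 − 4.900 × 6.421² = 390.6 − 202.0 = 188.5 m.

188.5 m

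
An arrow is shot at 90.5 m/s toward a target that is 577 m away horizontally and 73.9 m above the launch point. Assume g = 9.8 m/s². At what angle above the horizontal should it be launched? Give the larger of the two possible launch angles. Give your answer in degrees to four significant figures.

66.51°

Trajectory: y = x tanθ − g x² (1 + tan²θ)/(2v₀²). With x = 577, y = 73.9, v₀ = 90.5, g = 9.80:
199.2 tan²θ − 577 tanθ + (273.1) = 0.
tanθ = [577 ± √(577² − 4 × 199.2 × (273.1))] / (2 × 199.2) = (577 ± 339.6) / 398.4, giving tanθ = 0.5958 or 2.301.
θ = 30.79° or 66.51°; the larger is 66.51°.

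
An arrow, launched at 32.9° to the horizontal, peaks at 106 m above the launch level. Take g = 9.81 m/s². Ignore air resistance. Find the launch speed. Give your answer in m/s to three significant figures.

84.0 m/s

At the peak v_y = 0, so v_y0 = √(2gH) = √(2 × 9.81 × 106) = 45.60 m/s.
v_y0 = v₀ sin θ ⇒ v₀ = 45.60 / sin 32.9° = 83.96 m/s.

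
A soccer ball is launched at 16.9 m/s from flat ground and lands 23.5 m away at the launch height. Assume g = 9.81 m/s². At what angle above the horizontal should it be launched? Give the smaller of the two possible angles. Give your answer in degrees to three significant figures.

26.9°

R = v₀² sin 2θ / g gives sin 2θ = gR/v₀² = 9.81·23.5/16.9² = 0.8072.
2θ = 53.82° or 180° − 53.82° = 126.2°, so θ = 26.91° or 63.09°.
The smaller angle is 26.91°.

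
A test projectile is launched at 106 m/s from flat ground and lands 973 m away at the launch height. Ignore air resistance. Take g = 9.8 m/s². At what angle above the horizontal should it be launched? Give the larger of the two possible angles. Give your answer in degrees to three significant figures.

R = v₀² sin 2θ / g gives sin 2θ = gR/v₀² = 9.80·973/106² = 0.8486.
2θ = 58.06° or 180° − 58.06° = 121.9°, so θ = 29.03° or 60.97°.
The larger angle is 60.97°.

61.0°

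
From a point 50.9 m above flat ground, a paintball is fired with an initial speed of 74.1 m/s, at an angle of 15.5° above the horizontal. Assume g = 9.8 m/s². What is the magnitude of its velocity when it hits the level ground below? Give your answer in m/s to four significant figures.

Horizontal component vₓ = 74.10 cos 15.5° = 71.41 m/s; vertical v_y0 = 74.10 sin 15.5° = 19.80 m/s.
With up positive and y = 0 at the ground: y(t) = 50.9 + (19.80) t − 4.900 t². Setting y = 0 and taking the positive root: t = [19.80 + √(19.80² + 2·9.80·50.9)] / 9.80 = (19.80 + 37.28) / 9.80 = 5.825 s.
Vertical velocity at impact: v_y = v_y0 − g t = 19.80 − 9.80 × 5.825 = −37.28 m/s.
Speed: |v| = √(vₓ² + v_y²) = √(71.41² + 37.28²) = 80.55 m/s.

80.55 m/s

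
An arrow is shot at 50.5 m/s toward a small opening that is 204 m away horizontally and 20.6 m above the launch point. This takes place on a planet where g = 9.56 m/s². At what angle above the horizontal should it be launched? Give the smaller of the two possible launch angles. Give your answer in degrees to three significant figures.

Trajectory: y = x tanθ − g x² (1 + tan²θ)/(2v₀²). With x = 204, y = 20.6, v₀ = 50.5, g = 9.56:
78.00 tan²θ − 204 tanθ + (98.60) = 0.
tanθ = [204 ± √(204² − 4 × 78.00 × (98.60))] / (2 × 78.00) = (204 ± 104.2) / 156.0, giving tanθ = 0.6399 or 1.975.
θ = 32.62° or 63.15°; the smaller is 32.62°.

32.6°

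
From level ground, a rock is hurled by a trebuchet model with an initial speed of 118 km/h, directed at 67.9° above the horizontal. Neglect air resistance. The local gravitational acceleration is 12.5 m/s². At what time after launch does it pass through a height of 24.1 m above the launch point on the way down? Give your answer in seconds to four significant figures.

3.860 s

Convert: 118 km/h = 118/3.6 = 32.78 m/s.
vₓ = 32.78 cos 67.9° = 12.33 m/s; v_y0 = 32.78 sin 67.9° = 30.37 m/s.
Set y = v_y0 t − ½ g t² = 24.1: 6.250 t² − 30.37 t + 24.1 = 0.
Quadratic formula: t = (30.37 ± √319.81) / 12.5 = (30.37 ± 17.88) / 12.5 → t = 0.9989 s or 3.860 s.
The descending-branch root is 3.860 s.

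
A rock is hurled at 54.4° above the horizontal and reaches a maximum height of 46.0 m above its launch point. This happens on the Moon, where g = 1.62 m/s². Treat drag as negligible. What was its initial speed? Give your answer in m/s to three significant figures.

15.0 m/s

At the peak v_y = 0, so v_y0 = √(2gH) = √(2 × 1.62 × 46.0) = 12.21 m/s.
v_y0 = v₀ sin θ ⇒ v₀ = 12.21 / sin 54.4° = 15.01 m/s.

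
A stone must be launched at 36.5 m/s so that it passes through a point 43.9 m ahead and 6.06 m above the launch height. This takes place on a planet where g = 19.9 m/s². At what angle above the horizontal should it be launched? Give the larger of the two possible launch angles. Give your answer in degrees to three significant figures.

68.0°

Trajectory: y = x tanθ − g x² (1 + tan²θ)/(2v₀²). With x = 43.9, y = 6.06, v₀ = 36.5, g = 19.9:
14.39 tan²θ − 43.9 tanθ + (20.45) = 0.
tanθ = [43.9 ± √(43.9² − 4 × 14.39 × (20.45))] / (2 × 14.39) = (43.9 ± 27.38) / 28.79, giving tanθ = 0.5739 or 2.476.
θ = 29.85° or 68.01°; the larger is 68.01°.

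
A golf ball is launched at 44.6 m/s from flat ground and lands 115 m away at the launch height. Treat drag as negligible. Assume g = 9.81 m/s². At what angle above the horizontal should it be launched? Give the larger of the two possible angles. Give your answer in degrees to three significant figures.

72.7°

Level-ground range R = v₀² sin(2θ)/g ⇒ sin(2θ) = gR/v₀² = 9.81 × 115 / 44.6² = 0.5671.
2θ = 34.55° or 180° − 34.55° = 145.4°, so θ = 17.28° or 72.72°.
The larger angle is 72.72°.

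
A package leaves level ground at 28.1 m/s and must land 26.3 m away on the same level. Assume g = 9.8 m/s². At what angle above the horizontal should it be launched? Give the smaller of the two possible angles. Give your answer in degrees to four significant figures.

9.526°

R = v₀² sin 2θ / g gives sin 2θ = gR/v₀² = 9.80·26.3/28.1² = 0.3264.
2θ = 19.05° or 180° − 19.05° = 160.9°, so θ = 9.526° or 80.47°.
The smaller angle is 9.526°.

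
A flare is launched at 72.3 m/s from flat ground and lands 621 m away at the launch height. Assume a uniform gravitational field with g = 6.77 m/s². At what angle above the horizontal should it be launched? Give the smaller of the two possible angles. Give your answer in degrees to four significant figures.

26.77°

R = v₀² sin 2θ / g gives sin 2θ = gR/v₀² = 6.77·621/72.3² = 0.8043.
2θ = 53.54° or 180° − 53.54° = 126.5°, so θ = 26.77° or 63.23°.
The smaller angle is 26.77°.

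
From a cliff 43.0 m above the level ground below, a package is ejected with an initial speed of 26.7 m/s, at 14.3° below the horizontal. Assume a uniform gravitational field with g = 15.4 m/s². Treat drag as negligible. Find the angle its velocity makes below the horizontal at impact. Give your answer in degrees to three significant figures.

Components: vₓ = 26.70 cos 14.3° = 25.87 m/s, v_y0 = −6.595 m/s (downward).
Vertical motion (up positive, ground at y = 0): 7.700 t² − (−6.595) t − 43.0 = 0, so t = (−6.595 + √(6.595² + 2·15.4·43.0)) / 15.4 = (−6.595 + 36.99) / 15.4 = 1.973 s.
At impact: v_y = v_y0 − g t = −36.99 m/s; vₓ = 25.87 m/s.
Angle below horizontal: arctan(|v_y|/vₓ) = arctan(36.99/25.87) = 55.03°.

55.0°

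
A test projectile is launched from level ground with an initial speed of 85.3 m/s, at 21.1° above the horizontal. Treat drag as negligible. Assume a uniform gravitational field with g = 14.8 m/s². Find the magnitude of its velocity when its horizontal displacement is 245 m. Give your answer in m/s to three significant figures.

Components: vₓ = 85.30 cos 21.1° = 79.58 m/s, v_y0 = 85.30 sin 21.1° = 30.71 m/s.
Time to reach x = 245 m: t = x/vₓ = 245/79.58 = 3.079 s.
Vertical velocity there: v_y = v_y0 − g t = 30.71 − 14.8 × 3.079 = −14.86 m/s.
Speed: √(vₓ² + v_y²) = √(79.58² + 14.86²) = 80.96 m/s.

81.0 m/s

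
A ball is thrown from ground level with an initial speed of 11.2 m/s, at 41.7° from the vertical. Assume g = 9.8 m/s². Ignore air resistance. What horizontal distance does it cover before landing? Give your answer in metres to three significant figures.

12.7 m

vₓ = 11.20 sin 41.7° = 7.451 m/s; v_y0 = 11.20 cos 41.7° = 8.362 m/s.
Time aloft: T = 2 v_y0 / g = 2 × 8.362 / 9.80 = 1.707 s.
Horizontal distance R = vₓ T = 7.451 × 1.707 = 12.72 m.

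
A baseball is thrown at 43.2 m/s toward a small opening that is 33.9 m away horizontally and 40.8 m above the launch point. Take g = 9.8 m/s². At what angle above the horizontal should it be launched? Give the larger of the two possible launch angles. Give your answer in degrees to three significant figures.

Trajectory: y = x tanθ − g x² (1 + tan²θ)/(2v₀²). With x = 33.9, y = 40.8, v₀ = 43.2, g = 9.80:
3.017 tan²θ − 33.9 tanθ + (43.82) = 0.
tanθ = [33.9 ± √(33.9² − 4 × 3.017 × (43.82))] / (2 × 3.017) = (33.9 ± 24.91) / 6.035, giving tanθ = 1.490 or 9.745.
θ = 56.14° or 84.14°; the larger is 84.14°.

84.1°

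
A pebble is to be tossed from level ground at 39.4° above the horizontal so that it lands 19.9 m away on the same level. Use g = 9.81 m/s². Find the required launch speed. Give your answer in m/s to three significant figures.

14.1 m/s

From R = (v₀² / g) sin 2θ: v₀ = √(gR / sin 2θ).
v₀ = √(9.81 × 19.9 / sin 78.80°) = √(195.2 / 0.9810) = √199.01 = 14.11 m/s.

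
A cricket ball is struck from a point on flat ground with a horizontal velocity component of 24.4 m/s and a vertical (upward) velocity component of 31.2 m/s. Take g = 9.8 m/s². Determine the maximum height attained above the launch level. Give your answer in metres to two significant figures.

Maximum height: H = v_y0² / (2g) = 31.20² / (2 × 9.80) = 49.67 m.

50 m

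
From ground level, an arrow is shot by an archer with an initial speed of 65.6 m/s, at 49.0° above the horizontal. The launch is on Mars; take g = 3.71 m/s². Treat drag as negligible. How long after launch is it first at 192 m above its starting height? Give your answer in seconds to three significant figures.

Horizontal component vₓ = 65.60 cos 49.0° = 43.04 m/s; vertical v_y0 = 65.60 sin 49.0° = 49.51 m/s.
Height y(t) = 49.51 t − 1.855 t² = 192 gives 1.855 t² − 49.51 t + 192 = 0.
Quadratic formula: t = (49.51 ± √1026.5) / 3.71 = (49.51 ± 32.04) / 3.71 → t = 4.709 s or 21.98 s.
The first (ascending) time is 4.709 s.

4.71 s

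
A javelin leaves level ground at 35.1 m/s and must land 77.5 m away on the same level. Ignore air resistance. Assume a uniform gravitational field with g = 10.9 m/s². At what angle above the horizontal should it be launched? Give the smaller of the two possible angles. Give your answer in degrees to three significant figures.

21.6°

R = v₀² sin 2θ / g gives sin 2θ = gR/v₀² = 10.9·77.5/35.1² = 0.6857.
2θ = 43.29° or 180° − 43.29° = 136.7°, so θ = 21.64° or 68.36°.
The smaller angle is 21.64°.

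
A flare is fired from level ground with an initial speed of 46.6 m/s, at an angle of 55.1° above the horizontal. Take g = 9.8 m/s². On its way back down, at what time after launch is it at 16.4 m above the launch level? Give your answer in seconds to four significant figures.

7.344 s

vₓ = 46.60 cos 55.1° = 26.66 m/s; v_y0 = 46.60 sin 55.1° = 38.22 m/s.
Set y = v_y0 t − ½ g t² = 16.4: 4.900 t² − 38.22 t + 16.4 = 0.
t = [38.22 ± √(38.22² − 2·9.80·16.4)] / 9.80 = (38.22 ± 33.75) / 9.80, so t = 0.4557 s or t = 7.344 s.
The descending-branch root is 7.344 s.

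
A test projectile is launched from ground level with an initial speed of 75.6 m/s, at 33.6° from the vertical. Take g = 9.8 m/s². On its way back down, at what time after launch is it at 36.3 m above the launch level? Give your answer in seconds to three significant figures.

Components: vₓ = 75.60 sin 33.6° = 41.84 m/s, v_y0 = 75.60 cos 33.6° = 62.97 m/s.
Set y = v_y0 t − ½ g t² = 36.3: 4.900 t² − 62.97 t + 36.3 = 0.
t = [62.97 ± √(62.97² − 2·9.80·36.3)] / 9.80 = (62.97 ± 57.04) / 9.80, so t = 0.6050 s or t = 12.25 s.
The descending-branch root is 12.25 s.

12.2 s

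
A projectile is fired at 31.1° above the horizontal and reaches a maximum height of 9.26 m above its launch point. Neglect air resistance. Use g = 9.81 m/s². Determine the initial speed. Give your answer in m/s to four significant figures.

26.09 m/s

At the peak v_y = 0, so v_y0 = √(2gH) = √(2 × 9.81 × 9.26) = 13.48 m/s.
v_y0 = v₀ sin θ ⇒ v₀ = 13.48 / sin 31.1° = 26.09 m/s.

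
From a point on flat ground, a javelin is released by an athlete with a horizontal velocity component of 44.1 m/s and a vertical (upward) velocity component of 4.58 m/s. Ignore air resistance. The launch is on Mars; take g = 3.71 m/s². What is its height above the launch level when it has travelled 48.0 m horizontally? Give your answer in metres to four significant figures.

At x = 48.0 m, t = x/vₓ = 48.0/44.10 = 1.088 s.
Height: y = v_y0 t − ½ g t² = 4.580 × 1.088 − 1.855 × 1.088² = 4.985 − 2.198 = 2.787 m.

2.787 m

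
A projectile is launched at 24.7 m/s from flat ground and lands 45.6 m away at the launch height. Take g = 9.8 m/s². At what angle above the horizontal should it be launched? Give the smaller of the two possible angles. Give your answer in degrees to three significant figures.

Level-ground range R = v₀² sin(2θ)/g ⇒ sin(2θ) = gR/v₀² = 9.80 × 45.6 / 24.7² = 0.7325.
2θ = 47.09° or 180° − 47.09° = 132.9°, so θ = 23.55° or 66.45°.
The smaller angle is 23.55°.

23.5°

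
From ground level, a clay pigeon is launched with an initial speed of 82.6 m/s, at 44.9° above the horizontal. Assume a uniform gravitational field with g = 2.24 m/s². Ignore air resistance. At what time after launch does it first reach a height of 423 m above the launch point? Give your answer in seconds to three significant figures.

vₓ = 82.60 cos 44.9° = 58.51 m/s; v_y0 = 82.60 sin 44.9° = 58.30 m/s.
Require v_y0 t − ½ g t² = 423, i.e. 1.120 t² − 58.30 t + 423 = 0.
Quadratic formula: t = (58.30 ± √1504.4) / 2.24 = (58.30 ± 38.79) / 2.24 → t = 8.713 s or 43.34 s.
The first (ascending) time is 8.713 s.

8.71 s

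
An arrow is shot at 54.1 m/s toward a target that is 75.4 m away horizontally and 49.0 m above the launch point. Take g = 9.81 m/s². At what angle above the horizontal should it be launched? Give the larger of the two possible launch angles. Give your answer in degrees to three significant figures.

81.9°

Trajectory: y = x tanθ − g x² (1 + tan²θ)/(2v₀²). With x = 75.4, y = 49.0, v₀ = 54.1, g = 9.81:
9.528 tan²θ − 75.4 tanθ + (58.53) = 0.
tanθ = [75.4 ± √(75.4² − 4 × 9.528 × (58.53))] / (2 × 9.528) = (75.4 ± 58.78) / 19.06, giving tanθ = 0.8724 or 7.041.
θ = 41.10° or 81.92°; the larger is 81.92°.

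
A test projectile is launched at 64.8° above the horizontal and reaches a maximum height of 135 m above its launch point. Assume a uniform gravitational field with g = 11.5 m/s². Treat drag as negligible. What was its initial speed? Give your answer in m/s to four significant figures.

At the peak v_y = 0, so v_y0 = √(2gH) = √(2 × 11.5 × 135) = 55.72 m/s.
v_y0 = v₀ sin θ ⇒ v₀ = 55.72 / sin 64.8° = 61.58 m/s.

61.58 m/s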